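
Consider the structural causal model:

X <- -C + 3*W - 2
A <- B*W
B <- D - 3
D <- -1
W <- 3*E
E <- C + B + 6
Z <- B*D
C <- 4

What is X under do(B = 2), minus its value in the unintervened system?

The intervention breaks the incoming arrows to B: B <- D - 3 no longer applies, and B = 2.
E = C + B + 6  [with C=4, B=2]  = 12
W = 3*E  [with E=12]  = 36
X = -C + 3*W - 2  [with C=4, W=36]  = 102
Without intervention: B = D - 3  [with D=-1]  = -4; E = C + B + 6  [with C=4, B=-4]  = 6; W = 3*E  [with E=6]  = 18; X = -C + 3*W - 2  [with C=4, W=18]  = 48.
Change = 102 − 48 = 54.

54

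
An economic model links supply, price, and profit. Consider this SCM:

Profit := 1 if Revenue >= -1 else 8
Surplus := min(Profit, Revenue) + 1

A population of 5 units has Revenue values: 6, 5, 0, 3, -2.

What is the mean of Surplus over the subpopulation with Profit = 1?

E[Surplus|Profit=1] averages over only the 4 units with Profit=1 (Revenue = 6, 5, 0, 3): Surplus = 2, 2, 1, 2, mean 1.75.

1.75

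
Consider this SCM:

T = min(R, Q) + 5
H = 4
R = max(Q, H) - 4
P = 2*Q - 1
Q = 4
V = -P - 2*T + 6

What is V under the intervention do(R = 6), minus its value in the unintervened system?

The intervention breaks the incoming arrows to R: R = max(Q, H) - 4 no longer applies, and R = 6.
P = 2*Q - 1  [with Q=4]  = 7
T = min(R, Q) + 5  [with R=6, Q=4]  = 9
V = -P - 2*T + 6  [with P=7, T=9]  = -19
Without intervention: R = max(Q, H) - 4  [with Q=4, H=4]  = 0; P = 2*Q - 1  [with Q=4]  = 7; T = min(R, Q) + 5  [with R=0, Q=4]  = 5; V = -P - 2*T + 6  [with P=7, T=5]  = -11.
Change = -19 − (-11) = -8.

-8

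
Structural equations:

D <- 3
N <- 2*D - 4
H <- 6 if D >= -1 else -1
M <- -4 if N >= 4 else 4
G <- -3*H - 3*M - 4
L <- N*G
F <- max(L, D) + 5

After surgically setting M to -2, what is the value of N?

2

The intervention breaks the incoming arrows to M: M <- -4 if N >= 4 else 4 no longer applies, and M = -2.
Since N is not a descendant of the intervened variable, it is unaffected.
N = 2*D - 4  [with D=3]  = 2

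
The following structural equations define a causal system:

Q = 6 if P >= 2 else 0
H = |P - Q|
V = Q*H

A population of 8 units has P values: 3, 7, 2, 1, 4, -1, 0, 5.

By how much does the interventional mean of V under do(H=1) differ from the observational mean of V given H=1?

0.75

Every unit gets H=1 under the intervention. V values become 6, 6, 6, 0, 6, 0, 0, 6; E[V|do(H=1)] = 3.75.
E[V|H=1] averages over only the 4 units with H=1 (P = 7, 1, -1, 5): V = 6, 0, 0, 6, mean 3.
Difference = 3.75 − 3 = 0.75.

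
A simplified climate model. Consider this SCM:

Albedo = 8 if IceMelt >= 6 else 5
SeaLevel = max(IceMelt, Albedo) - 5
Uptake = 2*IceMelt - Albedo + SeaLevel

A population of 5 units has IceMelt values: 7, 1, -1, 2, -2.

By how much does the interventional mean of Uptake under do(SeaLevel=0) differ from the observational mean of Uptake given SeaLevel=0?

2.2

do(SeaLevel=0) breaks SeaLevel's dependence on IceMelt. With SeaLevel=0 fixed, Uptake across the units is 6, -3, -7, -1, -9, mean -2.8.
Conditioning on SeaLevel=0 selects the 4 unit(s) with IceMelt ∈ {1, -1, 2, -2}. Their Uptake values: -3, -7, -1, -9. Mean = -5.
Difference = -2.8 − (-5) = 2.2.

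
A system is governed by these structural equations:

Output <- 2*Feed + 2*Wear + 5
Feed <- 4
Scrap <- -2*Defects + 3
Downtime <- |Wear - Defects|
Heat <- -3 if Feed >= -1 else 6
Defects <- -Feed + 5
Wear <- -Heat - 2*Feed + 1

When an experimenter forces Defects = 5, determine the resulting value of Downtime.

The intervention breaks the incoming arrows to Defects: Defects <- -Feed + 5 no longer applies, and Defects = 5.
Heat = -3 if Feed >= -1 else 6  [with Feed=4]  = -3
Wear = -Heat - 2*Feed + 1  [with Heat=-3, Feed=4]  = -4
Downtime = |Wear - Defects|  [with Wear=-4, Defects=5]  = 9

9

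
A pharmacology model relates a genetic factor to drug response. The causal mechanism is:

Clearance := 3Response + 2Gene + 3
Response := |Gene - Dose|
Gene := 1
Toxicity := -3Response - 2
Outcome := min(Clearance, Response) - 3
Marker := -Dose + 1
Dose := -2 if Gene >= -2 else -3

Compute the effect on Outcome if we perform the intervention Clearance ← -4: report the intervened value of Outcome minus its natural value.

Intervening sets Clearance = -4 and removes its equation (Clearance := 3Response + 2Gene + 3).
Dose = -2 if Gene >= -2 else -3  [with Gene=1]  = -2
Response = |Gene - Dose|  [with Gene=1, Dose=-2]  = 3
Outcome = min(Clearance, Response) - 3  [with Clearance=-4, Response=3]  = -7
Without intervention: Dose = -2 if Gene >= -2 else -3  [with Gene=1]  = -2; Response = |Gene - Dose|  [with Gene=1, Dose=-2]  = 3; Clearance = 3Response + 2Gene + 3  [with Response=3, Gene=1]  = 14; Outcome = min(Clearance, Response) - 3  [with Clearance=14, Response=3]  = 0.
Change = -7 − 0 = -7.

-7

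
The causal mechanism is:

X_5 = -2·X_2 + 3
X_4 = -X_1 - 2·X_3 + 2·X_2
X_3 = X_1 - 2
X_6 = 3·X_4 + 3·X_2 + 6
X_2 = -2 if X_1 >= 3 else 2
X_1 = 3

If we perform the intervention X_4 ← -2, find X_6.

Under do(X_4=-2), the mechanism X_4 = -X_1 - 2·X_3 + 2·X_2 is discarded; X_4 is fixed at -2.
X_2 = -2 if X_1 >= 3 else 2  [with X_1=3]  = -2
X_6 = 3·X_4 + 3·X_2 + 6  [with X_4=-2, X_2=-2]  = -6

-6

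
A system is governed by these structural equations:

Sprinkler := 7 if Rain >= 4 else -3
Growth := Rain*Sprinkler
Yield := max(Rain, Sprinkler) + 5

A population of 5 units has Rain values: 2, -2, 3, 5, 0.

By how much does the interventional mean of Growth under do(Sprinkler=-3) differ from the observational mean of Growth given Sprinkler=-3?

The intervention sets Sprinkler=-3 in all 5 units regardless of Rain. Recomputing Growth per unit gives -6, 6, -9, -15, 0; average -4.8.
E[Growth|Sprinkler=-3] averages over only the 4 units with Sprinkler=-3 (Rain = 2, -2, 3, 0): Growth = -6, 6, -9, 0, mean -2.25.
Difference = -4.8 − (-2.25) = -2.55.

-2.55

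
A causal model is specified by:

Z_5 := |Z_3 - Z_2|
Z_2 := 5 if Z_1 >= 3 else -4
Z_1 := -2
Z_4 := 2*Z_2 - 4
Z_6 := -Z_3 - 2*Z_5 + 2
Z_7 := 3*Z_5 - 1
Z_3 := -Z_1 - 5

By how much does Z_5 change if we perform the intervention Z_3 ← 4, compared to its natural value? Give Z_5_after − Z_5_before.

7

do(Z_3=4) replaces the equation Z_3 := -Z_1 - 5 with the constant Z_3 = 4.
Z_2 = 5 if Z_1 >= 3 else -4  [with Z_1=-2]  = -4
Z_5 = |Z_3 - Z_2|  [with Z_3=4, Z_2=-4]  = 8
Without intervention: Z_2 = 5 if Z_1 >= 3 else -4  [with Z_1=-2]  = -4; Z_3 = -Z_1 - 5  [with Z_1=-2]  = -3; Z_5 = |Z_3 - Z_2|  [with Z_3=-3, Z_2=-4]  = 1.
Change = 8 − 1 = 7.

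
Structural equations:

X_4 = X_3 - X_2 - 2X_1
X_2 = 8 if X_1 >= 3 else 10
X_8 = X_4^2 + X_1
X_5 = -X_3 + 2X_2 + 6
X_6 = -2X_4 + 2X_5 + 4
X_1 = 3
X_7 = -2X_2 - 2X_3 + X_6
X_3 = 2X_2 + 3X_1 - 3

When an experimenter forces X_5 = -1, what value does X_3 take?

22

do(X_5=-1) replaces the equation X_5 = -X_3 + 2X_2 + 6 with the constant X_5 = -1.
X_3 is not downstream of the intervention, so its value is determined by the original equations.
X_2 = 8 if X_1 >= 3 else 10  [with X_1=3]  = 8
X_3 = 2X_2 + 3X_1 - 3  [with X_2=8, X_1=3]  = 22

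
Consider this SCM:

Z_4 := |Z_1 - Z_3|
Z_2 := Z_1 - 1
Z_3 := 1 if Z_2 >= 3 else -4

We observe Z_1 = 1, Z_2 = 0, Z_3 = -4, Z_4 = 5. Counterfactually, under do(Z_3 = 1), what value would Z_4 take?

The intervention breaks the incoming arrows to Z_3: Z_3 := 1 if Z_2 >= 3 else -4 no longer applies, and Z_3 = 1.
Z_4 = |Z_1 - Z_3|  [with Z_1=1, Z_3=1]  = 0

0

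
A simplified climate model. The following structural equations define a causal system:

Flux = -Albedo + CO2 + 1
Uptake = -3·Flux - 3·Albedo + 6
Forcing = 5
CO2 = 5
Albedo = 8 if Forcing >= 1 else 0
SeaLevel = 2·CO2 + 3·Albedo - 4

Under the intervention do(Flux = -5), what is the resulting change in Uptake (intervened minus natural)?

9

The intervention breaks the incoming arrows to Flux: Flux = -Albedo + CO2 + 1 no longer applies, and Flux = -5.
Albedo = 8 if Forcing >= 1 else 0  [with Forcing=5]  = 8
Uptake = -3·Flux - 3·Albedo + 6  [with Flux=-5, Albedo=8]  = -3
Without intervention: Albedo = 8 if Forcing >= 1 else 0  [with Forcing=5]  = 8; Flux = -Albedo + CO2 + 1  [with Albedo=8, CO2=5]  = -2; Uptake = -3·Flux - 3·Albedo + 6  [with Flux=-2, Albedo=8]  = -12.
Change = -3 − (-12) = 9.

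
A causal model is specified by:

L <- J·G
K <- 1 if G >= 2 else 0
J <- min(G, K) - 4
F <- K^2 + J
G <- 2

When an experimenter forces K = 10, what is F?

98

Under do(K=10), the mechanism K <- 1 if G >= 2 else 0 is discarded; K is fixed at 10.
J = min(G, K) - 4  [with G=2, K=10]  = -2
F = K^2 + J  [with K=10, J=-2]  = 98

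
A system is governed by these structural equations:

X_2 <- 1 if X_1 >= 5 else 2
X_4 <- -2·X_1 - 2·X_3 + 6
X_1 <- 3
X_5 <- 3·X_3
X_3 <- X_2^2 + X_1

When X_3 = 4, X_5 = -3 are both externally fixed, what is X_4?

-8

The joint intervention fixes X_3 = 4, X_5 = -3, removing each variable's own equation.
X_4 = -2·X_1 - 2·X_3 + 6  [with X_1=3, X_3=4]  = -8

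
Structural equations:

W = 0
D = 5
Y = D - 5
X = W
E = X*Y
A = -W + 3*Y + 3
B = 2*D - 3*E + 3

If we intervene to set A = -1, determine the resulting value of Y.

0

do(A=-1) replaces the equation A = -W + 3*Y + 3 with the constant A = -1.
Y is not downstream of the intervention, so its value is determined by the original equations.
Y = D - 5  [with D=5]  = 0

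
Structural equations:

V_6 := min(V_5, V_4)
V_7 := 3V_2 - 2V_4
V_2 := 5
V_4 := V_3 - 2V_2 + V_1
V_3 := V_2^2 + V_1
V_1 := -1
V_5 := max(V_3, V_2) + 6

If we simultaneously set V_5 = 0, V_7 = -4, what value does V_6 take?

0

Under do(V_5 = 0, V_7 = -4), each intervened variable's structural equation is replaced by its fixed value.
V_3 = V_2^2 + V_1  [with V_2=5, V_1=-1]  = 24
V_4 = V_3 - 2V_2 + V_1  [with V_3=24, V_2=5, V_1=-1]  = 13
V_6 = min(V_5, V_4)  [with V_5=0, V_4=13]  = 0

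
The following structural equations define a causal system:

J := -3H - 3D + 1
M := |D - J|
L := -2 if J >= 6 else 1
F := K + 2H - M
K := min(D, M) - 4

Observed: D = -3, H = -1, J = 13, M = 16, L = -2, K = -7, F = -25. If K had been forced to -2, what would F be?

Intervening sets K = -2 and removes its equation (K := min(D, M) - 4).
J = -3H - 3D + 1  [with H=-1, D=-3]  = 13
M = |D - J|  [with D=-3, J=13]  = 16
F = K + 2H - M  [with K=-2, H=-1, M=16]  = -20

-20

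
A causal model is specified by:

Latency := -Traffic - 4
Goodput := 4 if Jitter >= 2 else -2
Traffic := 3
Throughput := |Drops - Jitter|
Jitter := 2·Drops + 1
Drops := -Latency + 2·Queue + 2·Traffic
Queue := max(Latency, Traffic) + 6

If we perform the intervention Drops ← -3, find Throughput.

2

Under do(Drops=-3), the mechanism Drops := -Latency + 2·Queue + 2·Traffic is discarded; Drops is fixed at -3.
Jitter = 2·Drops + 1  [with Drops=-3]  = -5
Throughput = |Drops - Jitter|  [with Drops=-3, Jitter=-5]  = 2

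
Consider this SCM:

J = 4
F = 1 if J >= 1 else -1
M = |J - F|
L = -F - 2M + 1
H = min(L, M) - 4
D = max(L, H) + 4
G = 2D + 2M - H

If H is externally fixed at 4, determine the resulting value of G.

Under do(H=4), the mechanism H = min(L, M) - 4 is discarded; H is fixed at 4.
F = 1 if J >= 1 else -1  [with J=4]  = 1
M = |J - F|  [with J=4, F=1]  = 3
L = -F - 2M + 1  [with F=1, M=3]  = -6
D = max(L, H) + 4  [with L=-6, H=4]  = 8
G = 2D + 2M - H  [with D=8, M=3, H=4]  = 18

18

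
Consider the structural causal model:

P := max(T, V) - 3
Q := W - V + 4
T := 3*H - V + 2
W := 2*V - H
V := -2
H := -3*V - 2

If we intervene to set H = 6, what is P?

Under do(H=6), the mechanism H := -3*V - 2 is discarded; H is fixed at 6.
T = 3*H - V + 2  [with H=6, V=-2]  = 22
P = max(T, V) - 3  [with T=22, V=-2]  = 19

19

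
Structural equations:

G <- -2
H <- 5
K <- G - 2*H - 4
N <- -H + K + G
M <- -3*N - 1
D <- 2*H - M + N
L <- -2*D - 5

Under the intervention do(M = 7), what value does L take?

Under do(M=7), the mechanism M <- -3*N - 1 is discarded; M is fixed at 7.
K = G - 2*H - 4  [with G=-2, H=5]  = -16
N = -H + K + G  [with H=5, K=-16, G=-2]  = -23
D = 2*H - M + N  [with H=5, M=7, N=-23]  = -20
L = -2*D - 5  [with D=-20]  = 35

35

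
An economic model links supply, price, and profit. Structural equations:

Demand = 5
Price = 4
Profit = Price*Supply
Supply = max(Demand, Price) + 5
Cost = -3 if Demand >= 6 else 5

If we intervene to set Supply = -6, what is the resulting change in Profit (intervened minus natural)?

-64

do(Supply=-6) replaces the equation Supply = max(Demand, Price) + 5 with the constant Supply = -6.
Profit = Price*Supply  [with Price=4, Supply=-6]  = -24
Without intervention: Supply = max(Demand, Price) + 5  [with Demand=5, Price=4]  = 10; Profit = Price*Supply  [with Price=4, Supply=10]  = 40.
Change = -24 − 40 = -64.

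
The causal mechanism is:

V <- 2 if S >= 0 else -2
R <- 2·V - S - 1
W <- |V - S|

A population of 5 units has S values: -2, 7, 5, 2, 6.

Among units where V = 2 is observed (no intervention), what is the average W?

Observing V=2 restricts to units where V's equation naturally yields 2: S ∈ {7, 5, 2, 6}. In that subpopulation W = 5, 3, 0, 4, mean 3.

3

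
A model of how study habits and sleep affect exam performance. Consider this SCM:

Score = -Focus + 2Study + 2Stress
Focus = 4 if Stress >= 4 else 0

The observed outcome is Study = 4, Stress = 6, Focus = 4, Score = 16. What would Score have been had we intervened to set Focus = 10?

10

The intervention breaks the incoming arrows to Focus: Focus = 4 if Stress >= 4 else 0 no longer applies, and Focus = 10.
Score = -Focus + 2Study + 2Stress  [with Focus=10, Study=4, Stress=6]  = 10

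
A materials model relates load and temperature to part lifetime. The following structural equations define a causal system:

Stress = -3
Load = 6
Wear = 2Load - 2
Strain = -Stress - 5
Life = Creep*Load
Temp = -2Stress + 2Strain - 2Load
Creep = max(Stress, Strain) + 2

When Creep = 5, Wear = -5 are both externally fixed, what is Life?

Under do(Creep = 5, Wear = -5), each intervened variable's structural equation is replaced by its fixed value.
Life = Creep*Load  [with Creep=5, Load=6]  = 30

30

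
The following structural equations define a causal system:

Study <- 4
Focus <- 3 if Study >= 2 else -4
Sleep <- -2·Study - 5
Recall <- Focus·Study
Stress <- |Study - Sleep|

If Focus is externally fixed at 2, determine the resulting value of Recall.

Intervening sets Focus = 2 and removes its equation (Focus <- 3 if Study >= 2 else -4).
Recall = Focus·Study  [with Focus=2, Study=4]  = 8

8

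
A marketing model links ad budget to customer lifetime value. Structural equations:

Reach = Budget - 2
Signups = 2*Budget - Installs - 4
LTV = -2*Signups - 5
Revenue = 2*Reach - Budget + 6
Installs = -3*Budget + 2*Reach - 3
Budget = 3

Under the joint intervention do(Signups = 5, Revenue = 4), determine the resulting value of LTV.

The joint intervention fixes Signups = 5, Revenue = 4, removing each variable's own equation.
LTV = -2*Signups - 5  [with Signups=5]  = -15

-15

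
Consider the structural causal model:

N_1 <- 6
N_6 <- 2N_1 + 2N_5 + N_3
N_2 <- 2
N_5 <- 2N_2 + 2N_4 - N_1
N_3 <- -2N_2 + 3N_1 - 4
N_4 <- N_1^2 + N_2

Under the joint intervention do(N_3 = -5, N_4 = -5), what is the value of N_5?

-12

Setting N_3 = -5, N_4 = -5 by intervention discards those variables' equations.
N_5 = 2N_2 + 2N_4 - N_1  [with N_2=2, N_4=-5, N_1=6]  = -12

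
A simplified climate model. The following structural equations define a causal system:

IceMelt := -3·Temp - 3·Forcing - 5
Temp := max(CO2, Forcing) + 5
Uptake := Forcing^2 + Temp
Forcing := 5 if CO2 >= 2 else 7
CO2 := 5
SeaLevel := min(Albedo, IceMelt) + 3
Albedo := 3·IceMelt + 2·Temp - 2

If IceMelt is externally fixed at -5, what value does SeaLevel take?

-2

Under do(IceMelt=-5), the mechanism IceMelt := -3·Temp - 3·Forcing - 5 is discarded; IceMelt is fixed at -5.
Forcing = 5 if CO2 >= 2 else 7  [with CO2=5]  = 5
Temp = max(CO2, Forcing) + 5  [with CO2=5, Forcing=5]  = 10
Albedo = 3·IceMelt + 2·Temp - 2  [with IceMelt=-5, Temp=10]  = 3
SeaLevel = min(Albedo, IceMelt) + 3  [with Albedo=3, IceMelt=-5]  = -2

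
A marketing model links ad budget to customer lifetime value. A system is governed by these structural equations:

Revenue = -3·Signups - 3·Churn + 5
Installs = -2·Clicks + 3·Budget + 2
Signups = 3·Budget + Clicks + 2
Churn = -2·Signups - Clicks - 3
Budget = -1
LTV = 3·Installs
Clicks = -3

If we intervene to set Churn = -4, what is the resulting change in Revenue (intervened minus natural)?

The intervention breaks the incoming arrows to Churn: Churn = -2·Signups - Clicks - 3 no longer applies, and Churn = -4.
Signups = 3·Budget + Clicks + 2  [with Budget=-1, Clicks=-3]  = -4
Revenue = -3·Signups - 3·Churn + 5  [with Signups=-4, Churn=-4]  = 29
Without intervention: Signups = 3·Budget + Clicks + 2  [with Budget=-1, Clicks=-3]  = -4; Churn = -2·Signups - Clicks - 3  [with Signups=-4, Clicks=-3]  = 8; Revenue = -3·Signups - 3·Churn + 5  [with Signups=-4, Churn=8]  = -7.
Change = 29 − (-7) = 36.

36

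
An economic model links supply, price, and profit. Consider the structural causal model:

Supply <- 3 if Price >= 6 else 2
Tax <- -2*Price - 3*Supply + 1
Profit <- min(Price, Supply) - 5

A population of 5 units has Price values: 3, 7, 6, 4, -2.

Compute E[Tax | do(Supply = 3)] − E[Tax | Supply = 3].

The intervention sets Supply=3 in all 5 units regardless of Price. Recomputing Tax per unit gives -14, -22, -20, -16, -4; average -15.2.
Observing Supply=3 restricts to units where Supply's equation naturally yields 3: Price ∈ {7, 6}. In that subpopulation Tax = -22, -20, mean -21.
Difference = -15.2 − (-21) = 5.8.

5.8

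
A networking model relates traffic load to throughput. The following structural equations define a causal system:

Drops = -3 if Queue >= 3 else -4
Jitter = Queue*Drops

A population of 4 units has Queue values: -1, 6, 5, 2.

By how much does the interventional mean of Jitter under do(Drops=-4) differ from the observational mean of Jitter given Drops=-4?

-10

Every unit gets Drops=-4 under the intervention. Jitter values become 4, -24, -20, -8; E[Jitter|do(Drops=-4)] = -12.
Conditioning on Drops=-4 selects the 2 unit(s) with Queue ∈ {-1, 2}. Their Jitter values: 4, -8. Mean = -2.
Difference = -12 − (-2) = -10.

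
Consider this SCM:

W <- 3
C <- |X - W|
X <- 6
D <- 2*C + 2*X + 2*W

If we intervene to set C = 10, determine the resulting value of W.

Under do(C=10), the mechanism C <- |X - W| is discarded; C is fixed at 10.
W is not downstream of the intervention, so its value is determined by the original equations.

3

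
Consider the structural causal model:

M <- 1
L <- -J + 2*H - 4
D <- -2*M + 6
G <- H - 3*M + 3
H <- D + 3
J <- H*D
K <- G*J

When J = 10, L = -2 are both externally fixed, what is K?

70

Under do(J = 10, L = -2), each intervened variable's structural equation is replaced by its fixed value.
D = -2*M + 6  [with M=1]  = 4
H = D + 3  [with D=4]  = 7
G = H - 3*M + 3  [with H=7, M=1]  = 7
K = G*J  [with G=7, J=10]  = 70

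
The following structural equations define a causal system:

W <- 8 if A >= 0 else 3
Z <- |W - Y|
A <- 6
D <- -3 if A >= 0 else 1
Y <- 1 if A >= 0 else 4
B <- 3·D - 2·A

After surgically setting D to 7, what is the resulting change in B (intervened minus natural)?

The intervention breaks the incoming arrows to D: D <- -3 if A >= 0 else 1 no longer applies, and D = 7.
B = 3·D - 2·A  [with D=7, A=6]  = 9
Without intervention: D = -3 if A >= 0 else 1  [with A=6]  = -3; B = 3·D - 2·A  [with D=-3, A=6]  = -21.
Change = 9 − (-21) = 30.

30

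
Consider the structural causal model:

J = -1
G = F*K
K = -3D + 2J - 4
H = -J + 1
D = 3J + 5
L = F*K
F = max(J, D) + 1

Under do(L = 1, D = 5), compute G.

-126

Setting L = 1, D = 5 by intervention discards those variables' equations.
F = max(J, D) + 1  [with J=-1, D=5]  = 6
K = -3D + 2J - 4  [with D=5, J=-1]  = -21
G = F*K  [with F=6, K=-21]  = -126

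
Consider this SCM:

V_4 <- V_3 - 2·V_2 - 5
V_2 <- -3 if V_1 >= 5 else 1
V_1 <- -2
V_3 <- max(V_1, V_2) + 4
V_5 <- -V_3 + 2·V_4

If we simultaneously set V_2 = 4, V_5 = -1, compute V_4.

-5

The joint intervention fixes V_2 = 4, V_5 = -1, removing each variable's own equation.
V_3 = max(V_1, V_2) + 4  [with V_1=-2, V_2=4]  = 8
V_4 = V_3 - 2·V_2 - 5  [with V_3=8, V_2=4]  = -5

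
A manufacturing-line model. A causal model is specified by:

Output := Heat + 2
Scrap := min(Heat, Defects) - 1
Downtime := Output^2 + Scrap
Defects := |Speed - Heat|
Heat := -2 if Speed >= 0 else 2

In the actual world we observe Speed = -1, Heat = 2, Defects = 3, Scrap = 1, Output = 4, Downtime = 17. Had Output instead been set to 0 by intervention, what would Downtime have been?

The intervention breaks the incoming arrows to Output: Output := Heat + 2 no longer applies, and Output = 0.
Heat = -2 if Speed >= 0 else 2  [with Speed=-1]  = 2
Defects = |Speed - Heat|  [with Speed=-1, Heat=2]  = 3
Scrap = min(Heat, Defects) - 1  [with Heat=2, Defects=3]  = 1
Downtime = Output^2 + Scrap  [with Output=0, Scrap=1]  = 1

1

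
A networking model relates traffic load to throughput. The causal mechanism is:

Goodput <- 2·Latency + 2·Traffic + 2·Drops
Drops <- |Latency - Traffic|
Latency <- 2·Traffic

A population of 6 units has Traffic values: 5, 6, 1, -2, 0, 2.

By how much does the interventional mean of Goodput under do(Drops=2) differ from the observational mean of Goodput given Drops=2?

do(Drops=2) breaks Drops's dependence on Traffic. With Drops=2 fixed, Goodput across the units is 34, 40, 10, -8, 4, 16, mean 16.
Observing Drops=2 restricts to units where Drops's equation naturally yields 2: Traffic ∈ {-2, 2}. In that subpopulation Goodput = -8, 16, mean 4.
Difference = 16 − 4 = 12.

12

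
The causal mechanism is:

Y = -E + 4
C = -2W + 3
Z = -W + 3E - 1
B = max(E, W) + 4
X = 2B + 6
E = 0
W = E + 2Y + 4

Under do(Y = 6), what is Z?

Under do(Y=6), the mechanism Y = -E + 4 is discarded; Y is fixed at 6.
W = E + 2Y + 4  [with E=0, Y=6]  = 16
Z = -W + 3E - 1  [with W=16, E=0]  = -17

-17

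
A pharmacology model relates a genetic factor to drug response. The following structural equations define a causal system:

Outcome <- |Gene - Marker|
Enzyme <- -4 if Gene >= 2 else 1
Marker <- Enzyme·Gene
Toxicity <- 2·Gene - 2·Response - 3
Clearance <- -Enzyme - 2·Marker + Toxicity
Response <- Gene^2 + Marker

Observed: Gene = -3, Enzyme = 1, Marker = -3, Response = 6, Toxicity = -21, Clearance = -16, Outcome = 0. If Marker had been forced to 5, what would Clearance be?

The intervention breaks the incoming arrows to Marker: Marker <- Enzyme·Gene no longer applies, and Marker = 5.
Enzyme = -4 if Gene >= 2 else 1  [with Gene=-3]  = 1
Response = Gene^2 + Marker  [with Gene=-3, Marker=5]  = 14
Toxicity = 2·Gene - 2·Response - 3  [with Gene=-3, Response=14]  = -37
Clearance = -Enzyme - 2·Marker + Toxicity  [with Enzyme=1, Marker=5, Toxicity=-37]  = -48

-48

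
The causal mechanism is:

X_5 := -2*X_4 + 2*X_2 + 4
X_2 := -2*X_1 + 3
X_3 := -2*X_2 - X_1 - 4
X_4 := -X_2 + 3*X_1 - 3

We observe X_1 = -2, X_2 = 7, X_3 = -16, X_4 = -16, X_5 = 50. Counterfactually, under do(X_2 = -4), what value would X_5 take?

do(X_2=-4) replaces the equation X_2 := -2*X_1 + 3 with the constant X_2 = -4.
X_4 = -X_2 + 3*X_1 - 3  [with X_2=-4, X_1=-2]  = -5
X_5 = -2*X_4 + 2*X_2 + 4  [with X_4=-5, X_2=-4]  = 6

6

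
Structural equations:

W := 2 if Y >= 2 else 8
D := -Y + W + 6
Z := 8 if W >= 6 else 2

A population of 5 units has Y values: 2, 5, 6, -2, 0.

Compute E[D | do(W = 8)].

The intervention sets W=8 in all 5 units regardless of Y. Recomputing D per unit gives 12, 9, 8, 16, 14; average 11.8.

11.8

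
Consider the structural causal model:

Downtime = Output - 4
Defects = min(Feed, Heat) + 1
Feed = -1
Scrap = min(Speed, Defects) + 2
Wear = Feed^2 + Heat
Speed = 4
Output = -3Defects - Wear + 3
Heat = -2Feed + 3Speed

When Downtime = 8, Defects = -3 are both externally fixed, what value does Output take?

-3

Under do(Downtime = 8, Defects = -3), each intervened variable's structural equation is replaced by its fixed value.
Heat = -2Feed + 3Speed  [with Feed=-1, Speed=4]  = 14
Wear = Feed^2 + Heat  [with Feed=-1, Heat=14]  = 15
Output = -3Defects - Wear + 3  [with Defects=-3, Wear=15]  = -3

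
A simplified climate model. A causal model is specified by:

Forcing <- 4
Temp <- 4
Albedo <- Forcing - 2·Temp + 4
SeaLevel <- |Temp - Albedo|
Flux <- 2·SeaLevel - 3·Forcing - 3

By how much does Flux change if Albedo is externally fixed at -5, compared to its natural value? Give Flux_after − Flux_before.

10

do(Albedo=-5) replaces the equation Albedo <- Forcing - 2·Temp + 4 with the constant Albedo = -5.
SeaLevel = |Temp - Albedo|  [with Temp=4, Albedo=-5]  = 9
Flux = 2·SeaLevel - 3·Forcing - 3  [with SeaLevel=9, Forcing=4]  = 3
Without intervention: Albedo = Forcing - 2·Temp + 4  [with Forcing=4, Temp=4]  = 0; SeaLevel = |Temp - Albedo|  [with Temp=4, Albedo=0]  = 4; Flux = 2·SeaLevel - 3·Forcing - 3  [with SeaLevel=4, Forcing=4]  = -7.
Change = 3 − (-7) = 10.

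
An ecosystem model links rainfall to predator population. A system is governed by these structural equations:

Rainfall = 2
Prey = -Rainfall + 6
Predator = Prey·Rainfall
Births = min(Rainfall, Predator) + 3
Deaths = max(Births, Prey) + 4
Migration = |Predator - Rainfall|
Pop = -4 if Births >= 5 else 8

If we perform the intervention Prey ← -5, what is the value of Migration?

Under do(Prey=-5), the mechanism Prey = -Rainfall + 6 is discarded; Prey is fixed at -5.
Predator = Prey·Rainfall  [with Prey=-5, Rainfall=2]  = -10
Migration = |Predator - Rainfall|  [with Predator=-10, Rainfall=2]  = 12

12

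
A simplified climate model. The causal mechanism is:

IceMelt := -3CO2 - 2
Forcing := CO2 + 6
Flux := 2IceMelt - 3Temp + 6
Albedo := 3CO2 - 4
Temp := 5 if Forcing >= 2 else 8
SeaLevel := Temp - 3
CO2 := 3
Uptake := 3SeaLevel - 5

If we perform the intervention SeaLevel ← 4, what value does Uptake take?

Intervening sets SeaLevel = 4 and removes its equation (SeaLevel := Temp - 3).
Uptake = 3SeaLevel - 5  [with SeaLevel=4]  = 7

7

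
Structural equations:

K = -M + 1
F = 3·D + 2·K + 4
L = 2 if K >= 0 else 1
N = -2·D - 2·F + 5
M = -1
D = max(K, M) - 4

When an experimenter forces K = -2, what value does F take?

-15

do(K=-2) replaces the equation K = -M + 1 with the constant K = -2.
D = max(K, M) - 4  [with K=-2, M=-1]  = -5
F = 3·D + 2·K + 4  [with D=-5, K=-2]  = -15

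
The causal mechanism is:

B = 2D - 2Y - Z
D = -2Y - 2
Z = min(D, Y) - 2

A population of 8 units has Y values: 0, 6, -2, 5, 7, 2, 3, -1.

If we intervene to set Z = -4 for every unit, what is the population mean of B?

-15

do(Z=-4) breaks Z's dependence on Y. With Z=-4 fixed, B across the units is 0, -36, 12, -30, -42, -12, -18, 6, mean -15.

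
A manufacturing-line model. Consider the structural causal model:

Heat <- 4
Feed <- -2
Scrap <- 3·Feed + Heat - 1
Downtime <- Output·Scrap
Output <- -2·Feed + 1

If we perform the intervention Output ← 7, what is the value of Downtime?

Intervening sets Output = 7 and removes its equation (Output <- -2·Feed + 1).
Scrap = 3·Feed + Heat - 1  [with Feed=-2, Heat=4]  = -3
Downtime = Output·Scrap  [with Output=7, Scrap=-3]  = -21

-21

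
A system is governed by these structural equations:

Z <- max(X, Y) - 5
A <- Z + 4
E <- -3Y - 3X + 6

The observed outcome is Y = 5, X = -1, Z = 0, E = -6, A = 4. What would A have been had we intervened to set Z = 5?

9

do(Z=5) replaces the equation Z <- max(X, Y) - 5 with the constant Z = 5.
A = Z + 4  [with Z=5]  = 9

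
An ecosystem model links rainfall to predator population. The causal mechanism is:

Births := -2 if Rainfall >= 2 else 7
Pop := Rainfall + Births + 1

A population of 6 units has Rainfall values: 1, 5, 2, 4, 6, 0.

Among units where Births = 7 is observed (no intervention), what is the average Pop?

8.5

Observing Births=7 restricts to units where Births's equation naturally yields 7: Rainfall ∈ {1, 0}. In that subpopulation Pop = 9, 8, mean 8.5.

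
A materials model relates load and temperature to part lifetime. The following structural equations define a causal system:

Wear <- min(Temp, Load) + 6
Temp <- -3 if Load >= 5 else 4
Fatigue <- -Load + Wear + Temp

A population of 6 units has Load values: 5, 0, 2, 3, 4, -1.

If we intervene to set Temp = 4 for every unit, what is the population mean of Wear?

8

Every unit gets Temp=4 under the intervention. Wear values become 10, 6, 8, 9, 10, 5; E[Wear|do(Temp=4)] = 8.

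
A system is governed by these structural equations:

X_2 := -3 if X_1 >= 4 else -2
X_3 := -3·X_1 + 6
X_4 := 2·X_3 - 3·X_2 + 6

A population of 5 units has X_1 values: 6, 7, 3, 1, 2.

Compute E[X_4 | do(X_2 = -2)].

do(X_2=-2) breaks X_2's dependence on X_1. With X_2=-2 fixed, X_4 across the units is -12, -18, 6, 18, 12, mean 1.2.

1.2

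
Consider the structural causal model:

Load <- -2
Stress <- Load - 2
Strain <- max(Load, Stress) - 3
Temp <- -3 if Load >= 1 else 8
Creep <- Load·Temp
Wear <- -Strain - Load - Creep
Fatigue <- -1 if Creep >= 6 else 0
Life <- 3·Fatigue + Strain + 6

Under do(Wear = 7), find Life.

1

Intervening sets Wear = 7 and removes its equation (Wear <- -Strain - Load - Creep).
Life is not downstream of the intervention, so its value is determined by the original equations.
Stress = Load - 2  [with Load=-2]  = -4
Strain = max(Load, Stress) - 3  [with Load=-2, Stress=-4]  = -5
Temp = -3 if Load >= 1 else 8  [with Load=-2]  = 8
Creep = Load·Temp  [with Load=-2, Temp=8]  = -16
Fatigue = -1 if Creep >= 6 else 0  [with Creep=-16]  = 0
Life = 3·Fatigue + Strain + 6  [with Fatigue=0, Strain=-5]  = 1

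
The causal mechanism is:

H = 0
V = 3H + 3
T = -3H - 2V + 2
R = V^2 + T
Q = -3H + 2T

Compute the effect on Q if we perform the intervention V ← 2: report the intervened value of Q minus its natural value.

Under do(V=2), the mechanism V = 3H + 3 is discarded; V is fixed at 2.
T = -3H - 2V + 2  [with H=0, V=2]  = -2
Q = -3H + 2T  [with H=0, T=-2]  = -4
Without intervention: V = 3H + 3  [with H=0]  = 3; T = -3H - 2V + 2  [with H=0, V=3]  = -4; Q = -3H + 2T  [with H=0, T=-4]  = -8.
Change = -4 − (-8) = 4.

4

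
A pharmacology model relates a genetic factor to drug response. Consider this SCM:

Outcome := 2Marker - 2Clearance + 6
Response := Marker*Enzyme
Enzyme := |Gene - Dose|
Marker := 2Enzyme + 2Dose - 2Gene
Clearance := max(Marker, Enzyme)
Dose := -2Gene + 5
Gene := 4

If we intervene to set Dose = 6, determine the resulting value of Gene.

4

Under do(Dose=6), the mechanism Dose := -2Gene + 5 is discarded; Dose is fixed at 6.
Gene is not downstream of the intervention, so its value is determined by the original equations.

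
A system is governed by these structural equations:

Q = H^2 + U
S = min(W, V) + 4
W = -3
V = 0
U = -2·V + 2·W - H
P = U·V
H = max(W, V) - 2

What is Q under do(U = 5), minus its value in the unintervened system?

Under do(U=5), the mechanism U = -2·V + 2·W - H is discarded; U is fixed at 5.
H = max(W, V) - 2  [with W=-3, V=0]  = -2
Q = H^2 + U  [with H=-2, U=5]  = 9
Without intervention: H = max(W, V) - 2  [with W=-3, V=0]  = -2; U = -2·V + 2·W - H  [with V=0, W=-3, H=-2]  = -4; Q = H^2 + U  [with H=-2, U=-4]  = 0.
Change = 9 − 0 = 9.

9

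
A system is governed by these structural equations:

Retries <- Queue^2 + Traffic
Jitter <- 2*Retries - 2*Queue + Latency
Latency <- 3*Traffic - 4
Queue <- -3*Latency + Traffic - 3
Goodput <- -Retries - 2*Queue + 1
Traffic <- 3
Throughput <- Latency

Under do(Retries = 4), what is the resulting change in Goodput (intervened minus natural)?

The intervention breaks the incoming arrows to Retries: Retries <- Queue^2 + Traffic no longer applies, and Retries = 4.
Latency = 3*Traffic - 4  [with Traffic=3]  = 5
Queue = -3*Latency + Traffic - 3  [with Latency=5, Traffic=3]  = -15
Goodput = -Retries - 2*Queue + 1  [with Retries=4, Queue=-15]  = 27
Without intervention: Latency = 3*Traffic - 4  [with Traffic=3]  = 5; Queue = -3*Latency + Traffic - 3  [with Latency=5, Traffic=3]  = -15; Retries = Queue^2 + Traffic  [with Queue=-15, Traffic=3]  = 228; Goodput = -Retries - 2*Queue + 1  [with Retries=228, Queue=-15]  = -197.
Change = 27 − (-197) = 224.

224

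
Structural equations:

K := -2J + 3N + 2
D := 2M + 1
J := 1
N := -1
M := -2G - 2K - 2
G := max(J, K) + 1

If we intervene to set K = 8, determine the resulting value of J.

1

Under do(K=8), the mechanism K := -2J + 3N + 2 is discarded; K is fixed at 8.
J is not downstream of the intervention, so its value is determined by the original equations.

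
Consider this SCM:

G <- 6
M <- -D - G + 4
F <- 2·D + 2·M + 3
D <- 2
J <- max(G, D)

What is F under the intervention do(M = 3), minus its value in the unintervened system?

14

do(M=3) replaces the equation M <- -D - G + 4 with the constant M = 3.
F = 2·D + 2·M + 3  [with D=2, M=3]  = 13
Without intervention: M = -D - G + 4  [with D=2, G=6]  = -4; F = 2·D + 2·M + 3  [with D=2, M=-4]  = -1.
Change = 13 − (-1) = 14.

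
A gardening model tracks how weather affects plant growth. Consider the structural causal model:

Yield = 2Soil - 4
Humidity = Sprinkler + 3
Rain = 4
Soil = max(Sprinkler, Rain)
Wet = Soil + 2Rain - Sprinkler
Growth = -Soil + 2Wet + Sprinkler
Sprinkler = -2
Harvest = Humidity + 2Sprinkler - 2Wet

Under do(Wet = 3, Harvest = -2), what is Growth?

0

The joint intervention fixes Wet = 3, Harvest = -2, removing each variable's own equation.
Soil = max(Sprinkler, Rain)  [with Sprinkler=-2, Rain=4]  = 4
Growth = -Soil + 2Wet + Sprinkler  [with Soil=4, Wet=3, Sprinkler=-2]  = 0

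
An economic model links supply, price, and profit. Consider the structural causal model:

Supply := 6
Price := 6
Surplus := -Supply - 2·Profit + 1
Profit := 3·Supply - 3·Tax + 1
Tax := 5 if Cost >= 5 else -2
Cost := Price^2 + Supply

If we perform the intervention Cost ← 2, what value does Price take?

6

Under do(Cost=2), the mechanism Cost := Price^2 + Supply is discarded; Cost is fixed at 2.
Price is not downstream of the intervention, so its value is determined by the original equations.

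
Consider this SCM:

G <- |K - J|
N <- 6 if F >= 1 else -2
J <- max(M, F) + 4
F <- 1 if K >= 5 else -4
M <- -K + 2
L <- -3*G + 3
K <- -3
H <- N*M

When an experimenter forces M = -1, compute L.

The intervention breaks the incoming arrows to M: M <- -K + 2 no longer applies, and M = -1.
F = 1 if K >= 5 else -4  [with K=-3]  = -4
J = max(M, F) + 4  [with M=-1, F=-4]  = 3
G = |K - J|  [with K=-3, J=3]  = 6
L = -3*G + 3  [with G=6]  = -15

-15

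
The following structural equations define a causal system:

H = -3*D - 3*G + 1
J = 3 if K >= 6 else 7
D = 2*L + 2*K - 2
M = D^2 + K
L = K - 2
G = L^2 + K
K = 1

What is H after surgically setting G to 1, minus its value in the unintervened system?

The intervention breaks the incoming arrows to G: G = L^2 + K no longer applies, and G = 1.
L = K - 2  [with K=1]  = -1
D = 2*L + 2*K - 2  [with L=-1, K=1]  = -2
H = -3*D - 3*G + 1  [with D=-2, G=1]  = 4
Without intervention: L = K - 2  [with K=1]  = -1; G = L^2 + K  [with L=-1, K=1]  = 2; D = 2*L + 2*K - 2  [with L=-1, K=1]  = -2; H = -3*D - 3*G + 1  [with D=-2, G=2]  = 1.
Change = 4 − 1 = 3.

3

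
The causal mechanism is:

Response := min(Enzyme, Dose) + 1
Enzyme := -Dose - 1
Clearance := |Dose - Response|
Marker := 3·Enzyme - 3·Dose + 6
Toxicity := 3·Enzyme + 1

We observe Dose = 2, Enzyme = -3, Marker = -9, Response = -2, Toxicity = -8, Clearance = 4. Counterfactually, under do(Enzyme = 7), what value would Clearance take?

1

Under do(Enzyme=7), the mechanism Enzyme := -Dose - 1 is discarded; Enzyme is fixed at 7.
Response = min(Enzyme, Dose) + 1  [with Enzyme=7, Dose=2]  = 3
Clearance = |Dose - Response|  [with Dose=2, Response=3]  = 1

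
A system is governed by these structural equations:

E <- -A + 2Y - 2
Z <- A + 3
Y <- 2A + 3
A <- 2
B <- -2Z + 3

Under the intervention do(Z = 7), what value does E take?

10

The intervention breaks the incoming arrows to Z: Z <- A + 3 no longer applies, and Z = 7.
E is not downstream of the intervention, so its value is determined by the original equations.
Y = 2A + 3  [with A=2]  = 7
E = -A + 2Y - 2  [with A=2, Y=7]  = 10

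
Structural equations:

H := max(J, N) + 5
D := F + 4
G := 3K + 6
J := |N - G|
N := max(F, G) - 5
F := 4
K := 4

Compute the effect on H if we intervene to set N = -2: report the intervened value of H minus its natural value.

Under do(N=-2), the mechanism N := max(F, G) - 5 is discarded; N is fixed at -2.
G = 3K + 6  [with K=4]  = 18
J = |N - G|  [with N=-2, G=18]  = 20
H = max(J, N) + 5  [with J=20, N=-2]  = 25
Without intervention: G = 3K + 6  [with K=4]  = 18; N = max(F, G) - 5  [with F=4, G=18]  = 13; J = |N - G|  [with N=13, G=18]  = 5; H = max(J, N) + 5  [with J=5, N=13]  = 18.
Change = 25 − 18 = 7.

7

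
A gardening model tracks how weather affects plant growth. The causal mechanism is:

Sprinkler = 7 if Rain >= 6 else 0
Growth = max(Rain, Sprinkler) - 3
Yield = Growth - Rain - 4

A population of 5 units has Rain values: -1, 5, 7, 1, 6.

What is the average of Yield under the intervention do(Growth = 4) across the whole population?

-3.6

The intervention sets Growth=4 in all 5 units regardless of Rain. Recomputing Yield per unit gives 1, -5, -7, -1, -6; average -3.6.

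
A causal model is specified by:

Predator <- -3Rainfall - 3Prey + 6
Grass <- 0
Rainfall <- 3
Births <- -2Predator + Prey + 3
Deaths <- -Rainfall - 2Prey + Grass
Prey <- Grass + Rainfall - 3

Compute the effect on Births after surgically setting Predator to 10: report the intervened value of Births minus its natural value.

Intervening sets Predator = 10 and removes its equation (Predator <- -3Rainfall - 3Prey + 6).
Prey = Grass + Rainfall - 3  [with Grass=0, Rainfall=3]  = 0
Births = -2Predator + Prey + 3  [with Predator=10, Prey=0]  = -17
Without intervention: Prey = Grass + Rainfall - 3  [with Grass=0, Rainfall=3]  = 0; Predator = -3Rainfall - 3Prey + 6  [with Rainfall=3, Prey=0]  = -3; Births = -2Predator + Prey + 3  [with Predator=-3, Prey=0]  = 9.
Change = -17 − 9 = -26.

-26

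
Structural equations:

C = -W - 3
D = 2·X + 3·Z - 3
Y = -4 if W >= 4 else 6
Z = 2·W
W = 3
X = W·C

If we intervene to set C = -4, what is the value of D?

Under do(C=-4), the mechanism C = -W - 3 is discarded; C is fixed at -4.
Z = 2·W  [with W=3]  = 6
X = W·C  [with W=3, C=-4]  = -12
D = 2·X + 3·Z - 3  [with X=-12, Z=6]  = -9

-9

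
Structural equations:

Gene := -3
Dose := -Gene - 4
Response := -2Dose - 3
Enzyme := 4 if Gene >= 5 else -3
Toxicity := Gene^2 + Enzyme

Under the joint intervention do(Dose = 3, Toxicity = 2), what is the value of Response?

The joint intervention fixes Dose = 3, Toxicity = 2, removing each variable's own equation.
Response = -2Dose - 3  [with Dose=3]  = -9

-9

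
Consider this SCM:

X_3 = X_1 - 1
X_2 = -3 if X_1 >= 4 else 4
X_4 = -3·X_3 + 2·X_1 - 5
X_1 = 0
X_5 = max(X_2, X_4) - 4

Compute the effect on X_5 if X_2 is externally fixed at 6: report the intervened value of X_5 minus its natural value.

do(X_2=6) replaces the equation X_2 = -3 if X_1 >= 4 else 4 with the constant X_2 = 6.
X_3 = X_1 - 1  [with X_1=0]  = -1
X_4 = -3·X_3 + 2·X_1 - 5  [with X_3=-1, X_1=0]  = -2
X_5 = max(X_2, X_4) - 4  [with X_2=6, X_4=-2]  = 2
Without intervention: X_2 = -3 if X_1 >= 4 else 4  [with X_1=0]  = 4; X_3 = X_1 - 1  [with X_1=0]  = -1; X_4 = -3·X_3 + 2·X_1 - 5  [with X_3=-1, X_1=0]  = -2; X_5 = max(X_2, X_4) - 4  [with X_2=4, X_4=-2]  = 0.
Change = 2 − 0 = 2.

2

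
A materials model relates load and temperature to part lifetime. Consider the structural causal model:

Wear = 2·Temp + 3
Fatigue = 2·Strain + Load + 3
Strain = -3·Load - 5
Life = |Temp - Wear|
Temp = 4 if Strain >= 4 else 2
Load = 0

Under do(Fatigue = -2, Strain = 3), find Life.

5

The joint intervention fixes Fatigue = -2, Strain = 3, removing each variable's own equation.
Temp = 4 if Strain >= 4 else 2  [with Strain=3]  = 2
Wear = 2·Temp + 3  [with Temp=2]  = 7
Life = |Temp - Wear|  [with Temp=2, Wear=7]  = 5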